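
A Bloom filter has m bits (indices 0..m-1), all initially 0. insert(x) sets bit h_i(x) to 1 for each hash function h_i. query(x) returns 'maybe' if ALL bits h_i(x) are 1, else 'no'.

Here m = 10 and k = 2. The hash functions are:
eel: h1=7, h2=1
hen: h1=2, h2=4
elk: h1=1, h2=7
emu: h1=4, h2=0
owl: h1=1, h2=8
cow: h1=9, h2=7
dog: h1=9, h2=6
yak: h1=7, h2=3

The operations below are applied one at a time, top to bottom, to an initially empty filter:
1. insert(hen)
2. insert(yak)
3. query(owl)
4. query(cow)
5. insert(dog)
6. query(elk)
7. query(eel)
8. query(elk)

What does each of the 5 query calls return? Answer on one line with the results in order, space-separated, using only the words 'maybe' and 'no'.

Start: bits=0000000000
Op 1: insert hen -> sets bits 2 4 -> bits=0010100000
Op 2: insert yak -> sets bits 3 7 -> bits=0011100100
Op 3: query owl -> checks bit1=0, bit8=0 (has a 0) -> no
Op 4: query cow -> checks bit7=1, bit9=0 (has a 0) -> no
Op 5: insert dog -> sets bits 6 9 -> bits=0011101101
Op 6: query elk -> checks bit1=0, bit7=1 (has a 0) -> no
Op 7: query eel -> checks bit1=0, bit7=1 (has a 0) -> no
Op 8: query elk -> checks bit1=0, bit7=1 (has a 0) -> no
Query results in order: no no no no no

Answer: no no no no no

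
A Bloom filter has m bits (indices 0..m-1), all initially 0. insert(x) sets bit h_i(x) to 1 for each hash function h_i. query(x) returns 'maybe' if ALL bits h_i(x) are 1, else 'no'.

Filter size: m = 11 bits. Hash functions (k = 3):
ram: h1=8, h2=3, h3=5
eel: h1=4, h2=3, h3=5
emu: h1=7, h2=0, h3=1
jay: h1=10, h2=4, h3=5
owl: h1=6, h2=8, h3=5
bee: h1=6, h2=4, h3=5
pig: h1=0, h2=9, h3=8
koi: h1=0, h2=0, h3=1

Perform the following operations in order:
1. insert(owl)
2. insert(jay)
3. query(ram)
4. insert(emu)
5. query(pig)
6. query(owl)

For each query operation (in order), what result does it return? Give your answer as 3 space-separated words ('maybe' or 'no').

Start: bits=00000000000
Op 1: insert owl -> sets bits 5 6 8 -> bits=00000110100
Op 2: insert jay -> sets bits 4 5 10 -> bits=00001110101
Op 3: query ram -> checks bit3=0, bit5=1, bit8=1 (has a 0) -> no
Op 4: insert emu -> sets bits 0 1 7 -> bits=11001111101
Op 5: query pig -> checks bit0=1, bit8=1, bit9=0 (has a 0) -> no
Op 6: query owl -> checks bit5=1, bit6=1, bit8=1 (all 1) -> maybe
Query results in order: no no maybe

Answer: no no maybe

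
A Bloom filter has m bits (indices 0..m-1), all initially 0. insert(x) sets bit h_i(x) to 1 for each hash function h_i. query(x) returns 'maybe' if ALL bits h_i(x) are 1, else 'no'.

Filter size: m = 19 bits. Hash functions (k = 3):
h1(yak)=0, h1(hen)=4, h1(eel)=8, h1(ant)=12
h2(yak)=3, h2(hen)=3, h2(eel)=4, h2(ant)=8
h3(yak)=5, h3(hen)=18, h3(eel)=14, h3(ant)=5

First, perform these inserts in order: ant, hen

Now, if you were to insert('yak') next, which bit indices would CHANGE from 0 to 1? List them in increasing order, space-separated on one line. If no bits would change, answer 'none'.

Answer: 0

Derivation:
Start: bits=0000000000000000000
After insert 'ant': sets bits 5 8 12 -> bits=0000010010001000000
After insert 'hen': sets bits 3 4 18 -> bits=0001110010001000001
insert 'yak' would touch bits 0 3 5; currently bit0=0, bit3=1, bit5=1
Bits that are 0 among those (would change 0->1): 0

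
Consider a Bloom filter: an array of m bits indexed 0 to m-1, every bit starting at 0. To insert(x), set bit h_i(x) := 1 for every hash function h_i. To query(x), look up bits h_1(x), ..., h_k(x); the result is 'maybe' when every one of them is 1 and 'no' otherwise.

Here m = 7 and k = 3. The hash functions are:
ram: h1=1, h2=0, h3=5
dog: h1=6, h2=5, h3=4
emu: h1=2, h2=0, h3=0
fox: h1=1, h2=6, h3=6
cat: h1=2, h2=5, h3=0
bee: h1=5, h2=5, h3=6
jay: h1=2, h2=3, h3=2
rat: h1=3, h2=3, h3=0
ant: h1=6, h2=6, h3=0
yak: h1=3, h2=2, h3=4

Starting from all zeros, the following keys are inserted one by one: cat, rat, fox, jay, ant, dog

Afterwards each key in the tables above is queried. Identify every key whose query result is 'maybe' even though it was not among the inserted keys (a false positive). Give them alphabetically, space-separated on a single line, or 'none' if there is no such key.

Answer: bee emu ram yak

Derivation:
Start: bits=0000000
After insert 'cat': sets bits 0 2 5 -> bits=1010010
After insert 'rat': sets bits 0 3 -> bits=1011010
After insert 'fox': sets bits 1 6 -> bits=1111011
After insert 'jay': sets bits 2 3 -> bits=1111011
After insert 'ant': sets bits 0 6 -> bits=1111011
After insert 'dog': sets bits 4 5 6 -> bits=1111111
Not inserted: bee emu ram yak — query each against bits=1111111:
query bee: checks bit5=1, bit6=1 (all 1) -> maybe => FALSE POSITIVE
query emu: checks bit0=1, bit2=1 (all 1) -> maybe => FALSE POSITIVE
query ram: checks bit0=1, bit1=1, bit5=1 (all 1) -> maybe => FALSE POSITIVE
query yak: checks bit2=1, bit3=1, bit4=1 (all 1) -> maybe => FALSE POSITIVE
False positives (alphabetical): bee emu ram yak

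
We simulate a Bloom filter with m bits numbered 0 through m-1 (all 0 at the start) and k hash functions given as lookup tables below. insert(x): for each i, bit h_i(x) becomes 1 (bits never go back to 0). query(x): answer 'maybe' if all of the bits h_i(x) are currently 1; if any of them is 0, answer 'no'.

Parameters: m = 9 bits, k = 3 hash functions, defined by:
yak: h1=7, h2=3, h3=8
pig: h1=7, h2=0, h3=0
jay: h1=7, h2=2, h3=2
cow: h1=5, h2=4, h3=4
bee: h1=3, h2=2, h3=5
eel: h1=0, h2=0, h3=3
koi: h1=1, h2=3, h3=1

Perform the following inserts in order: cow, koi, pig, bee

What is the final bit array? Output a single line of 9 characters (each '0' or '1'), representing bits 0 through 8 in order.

Start: bits=000000000
After insert 'cow': sets bits 4 5 -> bits=000011000
After insert 'koi': sets bits 1 3 -> bits=010111000
After insert 'pig': sets bits 0 7 -> bits=110111010
After insert 'bee': sets bits 2 3 5 -> bits=111111010

Answer: 111111010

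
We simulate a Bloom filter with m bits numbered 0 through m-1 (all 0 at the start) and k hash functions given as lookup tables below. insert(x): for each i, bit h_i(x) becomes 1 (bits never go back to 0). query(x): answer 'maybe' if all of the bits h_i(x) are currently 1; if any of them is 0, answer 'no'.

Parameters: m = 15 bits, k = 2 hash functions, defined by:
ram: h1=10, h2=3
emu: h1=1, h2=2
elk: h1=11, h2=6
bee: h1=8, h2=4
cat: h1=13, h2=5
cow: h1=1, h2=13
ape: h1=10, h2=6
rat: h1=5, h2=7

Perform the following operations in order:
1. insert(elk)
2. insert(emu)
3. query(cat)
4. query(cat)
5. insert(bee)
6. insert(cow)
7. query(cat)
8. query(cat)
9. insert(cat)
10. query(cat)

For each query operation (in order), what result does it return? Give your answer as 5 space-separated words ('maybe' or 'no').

Answer: no no no no maybe

Derivation:
Start: bits=000000000000000
Op 1: insert elk -> sets bits 6 11 -> bits=000000100001000
Op 2: insert emu -> sets bits 1 2 -> bits=011000100001000
Op 3: query cat -> checks bit5=0, bit13=0 (has a 0) -> no
Op 4: query cat -> checks bit5=0, bit13=0 (has a 0) -> no
Op 5: insert bee -> sets bits 4 8 -> bits=011010101001000
Op 6: insert cow -> sets bits 1 13 -> bits=011010101001010
Op 7: query cat -> checks bit5=0, bit13=1 (has a 0) -> no
Op 8: query cat -> checks bit5=0, bit13=1 (has a 0) -> no
Op 9: insert cat -> sets bits 5 13 -> bits=011011101001010
Op 10: query cat -> checks bit5=1, bit13=1 (all 1) -> maybe
Query results in order: no no no no maybe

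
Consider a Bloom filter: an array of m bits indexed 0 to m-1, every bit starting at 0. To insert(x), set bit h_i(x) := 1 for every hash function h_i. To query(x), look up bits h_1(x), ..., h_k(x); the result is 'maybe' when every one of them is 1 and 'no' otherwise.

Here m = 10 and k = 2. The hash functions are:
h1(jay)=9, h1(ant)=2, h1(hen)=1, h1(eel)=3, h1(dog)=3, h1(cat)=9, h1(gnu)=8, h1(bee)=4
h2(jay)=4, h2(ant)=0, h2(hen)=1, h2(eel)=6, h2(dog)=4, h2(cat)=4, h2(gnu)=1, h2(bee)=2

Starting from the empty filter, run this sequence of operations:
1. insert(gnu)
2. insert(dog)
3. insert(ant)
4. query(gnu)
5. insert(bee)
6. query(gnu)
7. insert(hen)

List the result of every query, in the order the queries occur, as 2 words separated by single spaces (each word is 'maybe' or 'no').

Answer: maybe maybe

Derivation:
Start: bits=0000000000
Op 1: insert gnu -> sets bits 1 8 -> bits=0100000010
Op 2: insert dog -> sets bits 3 4 -> bits=0101100010
Op 3: insert ant -> sets bits 0 2 -> bits=1111100010
Op 4: query gnu -> checks bit1=1, bit8=1 (all 1) -> maybe
Op 5: insert bee -> sets bits 2 4 -> bits=1111100010
Op 6: query gnu -> checks bit1=1, bit8=1 (all 1) -> maybe
Op 7: insert hen -> sets bits 1 -> bits=1111100010
Query results in order: maybe maybe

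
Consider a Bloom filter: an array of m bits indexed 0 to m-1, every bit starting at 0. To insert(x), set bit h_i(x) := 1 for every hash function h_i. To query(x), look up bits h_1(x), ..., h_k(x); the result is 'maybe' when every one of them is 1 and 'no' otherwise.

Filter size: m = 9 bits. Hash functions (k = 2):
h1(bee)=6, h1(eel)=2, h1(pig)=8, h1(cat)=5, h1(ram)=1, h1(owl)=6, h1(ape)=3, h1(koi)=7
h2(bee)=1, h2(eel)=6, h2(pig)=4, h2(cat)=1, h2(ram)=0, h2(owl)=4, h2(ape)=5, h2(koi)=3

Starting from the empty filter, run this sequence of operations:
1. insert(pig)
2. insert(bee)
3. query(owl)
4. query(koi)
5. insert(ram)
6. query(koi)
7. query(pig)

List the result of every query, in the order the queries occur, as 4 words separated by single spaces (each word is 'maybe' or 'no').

Start: bits=000000000
Op 1: insert pig -> sets bits 4 8 -> bits=000010001
Op 2: insert bee -> sets bits 1 6 -> bits=010010101
Op 3: query owl -> checks bit4=1, bit6=1 (all 1) -> maybe
Op 4: query koi -> checks bit3=0, bit7=0 (has a 0) -> no
Op 5: insert ram -> sets bits 0 1 -> bits=110010101
Op 6: query koi -> checks bit3=0, bit7=0 (has a 0) -> no
Op 7: query pig -> checks bit4=1, bit8=1 (all 1) -> maybe
Query results in order: maybe no no maybe

Answer: maybe no no maybe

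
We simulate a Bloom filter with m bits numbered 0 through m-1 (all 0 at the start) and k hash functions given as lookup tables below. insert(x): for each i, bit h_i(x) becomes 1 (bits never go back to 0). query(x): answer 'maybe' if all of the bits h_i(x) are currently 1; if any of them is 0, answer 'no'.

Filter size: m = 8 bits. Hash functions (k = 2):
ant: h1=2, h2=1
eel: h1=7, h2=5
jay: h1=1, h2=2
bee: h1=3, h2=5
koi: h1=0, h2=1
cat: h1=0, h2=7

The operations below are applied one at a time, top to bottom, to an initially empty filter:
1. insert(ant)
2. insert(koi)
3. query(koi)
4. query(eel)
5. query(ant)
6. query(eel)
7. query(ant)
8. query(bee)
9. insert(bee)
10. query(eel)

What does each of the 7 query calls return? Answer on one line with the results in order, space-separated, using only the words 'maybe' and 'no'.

Start: bits=00000000
Op 1: insert ant -> sets bits 1 2 -> bits=01100000
Op 2: insert koi -> sets bits 0 1 -> bits=11100000
Op 3: query koi -> checks bit0=1, bit1=1 (all 1) -> maybe
Op 4: query eel -> checks bit5=0, bit7=0 (has a 0) -> no
Op 5: query ant -> checks bit1=1, bit2=1 (all 1) -> maybe
Op 6: query eel -> checks bit5=0, bit7=0 (has a 0) -> no
Op 7: query ant -> checks bit1=1, bit2=1 (all 1) -> maybe
Op 8: query bee -> checks bit3=0, bit5=0 (has a 0) -> no
Op 9: insert bee -> sets bits 3 5 -> bits=11110100
Op 10: query eel -> checks bit5=1, bit7=0 (has a 0) -> no
Query results in order: maybe no maybe no maybe no no

Answer: maybe no maybe no maybe no no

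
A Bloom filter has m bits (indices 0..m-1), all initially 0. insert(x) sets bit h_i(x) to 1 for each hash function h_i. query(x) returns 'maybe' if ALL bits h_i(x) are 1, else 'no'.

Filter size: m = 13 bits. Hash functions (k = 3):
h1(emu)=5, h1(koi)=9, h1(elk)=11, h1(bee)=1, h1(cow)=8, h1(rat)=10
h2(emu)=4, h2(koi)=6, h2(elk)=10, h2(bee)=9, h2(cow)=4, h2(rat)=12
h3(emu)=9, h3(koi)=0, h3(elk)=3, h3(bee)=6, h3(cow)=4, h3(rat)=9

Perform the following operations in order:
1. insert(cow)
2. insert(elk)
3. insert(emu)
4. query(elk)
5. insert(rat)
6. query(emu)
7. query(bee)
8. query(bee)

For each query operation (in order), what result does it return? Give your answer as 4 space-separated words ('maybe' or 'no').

Answer: maybe maybe no no

Derivation:
Start: bits=0000000000000
Op 1: insert cow -> sets bits 4 8 -> bits=0000100010000
Op 2: insert elk -> sets bits 3 10 11 -> bits=0001100010110
Op 3: insert emu -> sets bits 4 5 9 -> bits=0001110011110
Op 4: query elk -> checks bit3=1, bit10=1, bit11=1 (all 1) -> maybe
Op 5: insert rat -> sets bits 9 10 12 -> bits=0001110011111
Op 6: query emu -> checks bit4=1, bit5=1, bit9=1 (all 1) -> maybe
Op 7: query bee -> checks bit1=0, bit6=0, bit9=1 (has a 0) -> no
Op 8: query bee -> checks bit1=0, bit6=0, bit9=1 (has a 0) -> no
Query results in order: maybe maybe no no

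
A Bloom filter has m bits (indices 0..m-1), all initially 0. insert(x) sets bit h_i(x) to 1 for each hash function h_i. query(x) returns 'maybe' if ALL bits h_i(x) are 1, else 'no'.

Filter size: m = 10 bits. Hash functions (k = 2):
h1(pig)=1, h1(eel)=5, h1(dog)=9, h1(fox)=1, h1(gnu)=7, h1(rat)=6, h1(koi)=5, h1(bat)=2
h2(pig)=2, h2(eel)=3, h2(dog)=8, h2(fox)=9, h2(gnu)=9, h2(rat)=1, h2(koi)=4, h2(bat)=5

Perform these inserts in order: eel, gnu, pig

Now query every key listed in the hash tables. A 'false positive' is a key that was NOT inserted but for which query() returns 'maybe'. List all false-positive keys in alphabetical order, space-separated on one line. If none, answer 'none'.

Answer: bat fox

Derivation:
Start: bits=0000000000
After insert 'eel': sets bits 3 5 -> bits=0001010000
After insert 'gnu': sets bits 7 9 -> bits=0001010101
After insert 'pig': sets bits 1 2 -> bits=0111010101
Not inserted: bat dog fox koi rat — query each against bits=0111010101:
query bat: checks bit2=1, bit5=1 (all 1) -> maybe => FALSE POSITIVE
query dog: checks bit8=0, bit9=1 (has a 0) -> no => not a false positive
query fox: checks bit1=1, bit9=1 (all 1) -> maybe => FALSE POSITIVE
query koi: checks bit4=0, bit5=1 (has a 0) -> no => not a false positive
query rat: checks bit1=1, bit6=0 (has a 0) -> no => not a false positive
False positives (alphabetical): bat fox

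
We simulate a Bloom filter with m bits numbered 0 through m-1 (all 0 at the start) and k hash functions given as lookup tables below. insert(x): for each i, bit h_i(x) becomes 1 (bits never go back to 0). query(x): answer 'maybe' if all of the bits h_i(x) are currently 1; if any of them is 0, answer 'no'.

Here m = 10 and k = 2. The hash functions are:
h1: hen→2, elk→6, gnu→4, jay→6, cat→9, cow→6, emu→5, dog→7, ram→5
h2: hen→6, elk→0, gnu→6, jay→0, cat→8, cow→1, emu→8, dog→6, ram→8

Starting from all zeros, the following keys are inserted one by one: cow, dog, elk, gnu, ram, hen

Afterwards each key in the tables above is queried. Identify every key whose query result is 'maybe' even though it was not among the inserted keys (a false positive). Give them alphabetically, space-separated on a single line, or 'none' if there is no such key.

Start: bits=0000000000
After insert 'cow': sets bits 1 6 -> bits=0100001000
After insert 'dog': sets bits 6 7 -> bits=0100001100
After insert 'elk': sets bits 0 6 -> bits=1100001100
After insert 'gnu': sets bits 4 6 -> bits=1100101100
After insert 'ram': sets bits 5 8 -> bits=1100111110
After insert 'hen': sets bits 2 6 -> bits=1110111110
Not inserted: cat emu jay — query each against bits=1110111110:
query cat: checks bit8=1, bit9=0 (has a 0) -> no => not a false positive
query emu: checks bit5=1, bit8=1 (all 1) -> maybe => FALSE POSITIVE
query jay: checks bit0=1, bit6=1 (all 1) -> maybe => FALSE POSITIVE
False positives (alphabetical): emu jay

Answer: emu jay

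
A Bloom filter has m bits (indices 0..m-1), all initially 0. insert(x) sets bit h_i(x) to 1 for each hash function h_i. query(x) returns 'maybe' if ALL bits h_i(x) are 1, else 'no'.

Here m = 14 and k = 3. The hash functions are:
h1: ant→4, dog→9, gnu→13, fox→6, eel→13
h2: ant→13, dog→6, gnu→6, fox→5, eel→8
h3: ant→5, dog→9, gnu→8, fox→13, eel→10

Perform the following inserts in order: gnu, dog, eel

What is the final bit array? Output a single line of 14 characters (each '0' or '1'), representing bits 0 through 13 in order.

Answer: 00000010111001

Derivation:
Start: bits=00000000000000
After insert 'gnu': sets bits 6 8 13 -> bits=00000010100001
After insert 'dog': sets bits 6 9 -> bits=00000010110001
After insert 'eel': sets bits 8 10 13 -> bits=00000010111001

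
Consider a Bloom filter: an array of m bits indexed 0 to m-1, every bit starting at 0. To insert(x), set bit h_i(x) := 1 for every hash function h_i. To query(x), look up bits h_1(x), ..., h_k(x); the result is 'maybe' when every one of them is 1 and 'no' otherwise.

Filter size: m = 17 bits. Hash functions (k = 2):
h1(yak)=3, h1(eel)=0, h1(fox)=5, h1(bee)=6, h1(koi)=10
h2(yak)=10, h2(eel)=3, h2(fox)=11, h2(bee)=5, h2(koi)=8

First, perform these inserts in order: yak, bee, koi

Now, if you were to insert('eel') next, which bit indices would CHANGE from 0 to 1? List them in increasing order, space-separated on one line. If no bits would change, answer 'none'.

Start: bits=00000000000000000
After insert 'yak': sets bits 3 10 -> bits=00010000001000000
After insert 'bee': sets bits 5 6 -> bits=00010110001000000
After insert 'koi': sets bits 8 10 -> bits=00010110101000000
insert 'eel' would touch bits 0 3; currently bit0=0, bit3=1
Bits that are 0 among those (would change 0->1): 0

Answer: 0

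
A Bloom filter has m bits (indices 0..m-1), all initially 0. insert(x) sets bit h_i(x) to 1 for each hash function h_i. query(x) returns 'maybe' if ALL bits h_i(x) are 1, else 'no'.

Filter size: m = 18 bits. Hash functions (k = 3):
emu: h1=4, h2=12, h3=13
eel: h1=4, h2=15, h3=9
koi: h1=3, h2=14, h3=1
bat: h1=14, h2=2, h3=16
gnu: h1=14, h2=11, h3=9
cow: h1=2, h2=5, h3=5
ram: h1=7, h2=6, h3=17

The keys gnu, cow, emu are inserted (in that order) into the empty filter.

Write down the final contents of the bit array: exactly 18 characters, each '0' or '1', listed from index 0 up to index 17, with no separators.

Answer: 001011000101111000

Derivation:
Start: bits=000000000000000000
After insert 'gnu': sets bits 9 11 14 -> bits=000000000101001000
After insert 'cow': sets bits 2 5 -> bits=001001000101001000
After insert 'emu': sets bits 4 12 13 -> bits=001011000101111000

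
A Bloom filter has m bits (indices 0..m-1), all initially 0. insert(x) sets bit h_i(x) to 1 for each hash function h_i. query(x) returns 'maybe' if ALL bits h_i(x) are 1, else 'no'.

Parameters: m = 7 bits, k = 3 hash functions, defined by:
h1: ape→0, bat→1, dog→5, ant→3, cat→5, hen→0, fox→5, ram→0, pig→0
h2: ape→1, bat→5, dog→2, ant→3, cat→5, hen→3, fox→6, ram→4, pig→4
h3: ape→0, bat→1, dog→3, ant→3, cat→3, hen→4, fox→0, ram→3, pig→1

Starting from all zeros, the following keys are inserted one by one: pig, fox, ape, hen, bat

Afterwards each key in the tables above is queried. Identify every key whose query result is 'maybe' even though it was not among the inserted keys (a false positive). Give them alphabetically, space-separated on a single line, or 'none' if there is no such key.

Start: bits=0000000
After insert 'pig': sets bits 0 1 4 -> bits=1100100
After insert 'fox': sets bits 0 5 6 -> bits=1100111
After insert 'ape': sets bits 0 1 -> bits=1100111
After insert 'hen': sets bits 0 3 4 -> bits=1101111
After insert 'bat': sets bits 1 5 -> bits=1101111
Not inserted: ant cat dog ram — query each against bits=1101111:
query ant: checks bit3=1 (all 1) -> maybe => FALSE POSITIVE
query cat: checks bit3=1, bit5=1 (all 1) -> maybe => FALSE POSITIVE
query dog: checks bit2=0, bit3=1, bit5=1 (has a 0) -> no => not a false positive
query ram: checks bit0=1, bit3=1, bit4=1 (all 1) -> maybe => FALSE POSITIVE
False positives (alphabetical): ant cat ram

Answer: ant cat ram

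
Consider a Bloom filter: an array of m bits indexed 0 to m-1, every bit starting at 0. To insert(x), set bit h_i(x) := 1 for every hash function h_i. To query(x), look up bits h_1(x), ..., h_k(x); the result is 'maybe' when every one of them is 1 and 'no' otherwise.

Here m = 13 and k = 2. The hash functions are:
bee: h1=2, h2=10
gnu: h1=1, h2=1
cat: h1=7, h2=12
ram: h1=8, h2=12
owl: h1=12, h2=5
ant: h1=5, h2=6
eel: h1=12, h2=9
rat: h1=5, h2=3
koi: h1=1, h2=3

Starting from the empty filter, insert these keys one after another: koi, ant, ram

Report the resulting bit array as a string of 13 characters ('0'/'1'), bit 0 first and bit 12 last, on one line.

Start: bits=0000000000000
After insert 'koi': sets bits 1 3 -> bits=0101000000000
After insert 'ant': sets bits 5 6 -> bits=0101011000000
After insert 'ram': sets bits 8 12 -> bits=0101011010001

Answer: 0101011010001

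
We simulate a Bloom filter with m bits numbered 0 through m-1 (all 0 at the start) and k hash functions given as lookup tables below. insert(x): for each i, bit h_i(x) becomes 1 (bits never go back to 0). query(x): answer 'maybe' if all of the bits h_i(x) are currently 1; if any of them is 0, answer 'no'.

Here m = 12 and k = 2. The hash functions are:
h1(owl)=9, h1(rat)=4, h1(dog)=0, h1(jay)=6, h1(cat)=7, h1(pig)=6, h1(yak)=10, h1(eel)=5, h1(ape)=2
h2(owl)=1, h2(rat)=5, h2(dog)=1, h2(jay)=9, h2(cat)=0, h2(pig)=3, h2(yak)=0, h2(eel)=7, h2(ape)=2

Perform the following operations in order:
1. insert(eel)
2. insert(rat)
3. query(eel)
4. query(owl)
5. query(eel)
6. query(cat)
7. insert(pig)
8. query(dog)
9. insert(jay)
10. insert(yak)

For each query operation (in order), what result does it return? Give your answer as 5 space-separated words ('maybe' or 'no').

Start: bits=000000000000
Op 1: insert eel -> sets bits 5 7 -> bits=000001010000
Op 2: insert rat -> sets bits 4 5 -> bits=000011010000
Op 3: query eel -> checks bit5=1, bit7=1 (all 1) -> maybe
Op 4: query owl -> checks bit1=0, bit9=0 (has a 0) -> no
Op 5: query eel -> checks bit5=1, bit7=1 (all 1) -> maybe
Op 6: query cat -> checks bit0=0, bit7=1 (has a 0) -> no
Op 7: insert pig -> sets bits 3 6 -> bits=000111110000
Op 8: query dog -> checks bit0=0, bit1=0 (has a 0) -> no
Op 9: insert jay -> sets bits 6 9 -> bits=000111110100
Op 10: insert yak -> sets bits 0 10 -> bits=100111110110
Query results in order: maybe no maybe no no

Answer: maybe no maybe no no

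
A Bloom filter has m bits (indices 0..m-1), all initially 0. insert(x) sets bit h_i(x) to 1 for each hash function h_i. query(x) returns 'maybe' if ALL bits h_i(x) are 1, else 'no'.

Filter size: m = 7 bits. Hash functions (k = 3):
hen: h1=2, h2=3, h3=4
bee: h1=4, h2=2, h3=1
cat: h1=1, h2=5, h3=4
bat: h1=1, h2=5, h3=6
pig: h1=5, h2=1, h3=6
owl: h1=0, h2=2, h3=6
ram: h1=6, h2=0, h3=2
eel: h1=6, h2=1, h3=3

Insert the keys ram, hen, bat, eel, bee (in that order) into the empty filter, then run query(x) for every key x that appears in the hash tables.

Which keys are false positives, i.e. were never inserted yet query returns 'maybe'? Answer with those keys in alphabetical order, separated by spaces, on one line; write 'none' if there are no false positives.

Answer: cat owl pig

Derivation:
Start: bits=0000000
After insert 'ram': sets bits 0 2 6 -> bits=1010001
After insert 'hen': sets bits 2 3 4 -> bits=1011101
After insert 'bat': sets bits 1 5 6 -> bits=1111111
After insert 'eel': sets bits 1 3 6 -> bits=1111111
After insert 'bee': sets bits 1 2 4 -> bits=1111111
Not inserted: cat owl pig — query each against bits=1111111:
query cat: checks bit1=1, bit4=1, bit5=1 (all 1) -> maybe => FALSE POSITIVE
query owl: checks bit0=1, bit2=1, bit6=1 (all 1) -> maybe => FALSE POSITIVE
query pig: checks bit1=1, bit5=1, bit6=1 (all 1) -> maybe => FALSE POSITIVE
False positives (alphabetical): cat owl pig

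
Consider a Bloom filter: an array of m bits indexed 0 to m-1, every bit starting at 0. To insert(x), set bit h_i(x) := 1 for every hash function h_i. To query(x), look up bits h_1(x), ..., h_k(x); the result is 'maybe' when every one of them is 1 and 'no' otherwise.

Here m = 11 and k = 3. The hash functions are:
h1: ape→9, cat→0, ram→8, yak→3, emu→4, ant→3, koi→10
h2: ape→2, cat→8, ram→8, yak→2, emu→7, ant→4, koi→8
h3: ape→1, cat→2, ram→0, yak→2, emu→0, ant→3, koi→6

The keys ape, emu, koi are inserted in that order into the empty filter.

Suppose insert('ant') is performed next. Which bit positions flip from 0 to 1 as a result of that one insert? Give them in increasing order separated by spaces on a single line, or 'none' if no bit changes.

Answer: 3

Derivation:
Start: bits=00000000000
After insert 'ape': sets bits 1 2 9 -> bits=01100000010
After insert 'emu': sets bits 0 4 7 -> bits=11101001010
After insert 'koi': sets bits 6 8 10 -> bits=11101011111
insert 'ant' would touch bits 3 4; currently bit3=0, bit4=1
Bits that are 0 among those (would change 0->1): 3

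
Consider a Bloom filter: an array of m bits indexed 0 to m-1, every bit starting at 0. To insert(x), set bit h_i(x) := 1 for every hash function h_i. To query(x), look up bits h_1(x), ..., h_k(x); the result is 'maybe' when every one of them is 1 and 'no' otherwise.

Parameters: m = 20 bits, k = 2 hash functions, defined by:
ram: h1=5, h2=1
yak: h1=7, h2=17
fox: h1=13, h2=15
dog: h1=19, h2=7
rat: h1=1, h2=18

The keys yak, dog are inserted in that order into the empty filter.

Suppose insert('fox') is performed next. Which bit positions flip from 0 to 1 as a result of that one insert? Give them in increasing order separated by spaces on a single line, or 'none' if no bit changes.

Start: bits=00000000000000000000
After insert 'yak': sets bits 7 17 -> bits=00000001000000000100
After insert 'dog': sets bits 7 19 -> bits=00000001000000000101
insert 'fox' would touch bits 13 15; currently bit13=0, bit15=0
Bits that are 0 among those (would change 0->1): 13 15

Answer: 13 15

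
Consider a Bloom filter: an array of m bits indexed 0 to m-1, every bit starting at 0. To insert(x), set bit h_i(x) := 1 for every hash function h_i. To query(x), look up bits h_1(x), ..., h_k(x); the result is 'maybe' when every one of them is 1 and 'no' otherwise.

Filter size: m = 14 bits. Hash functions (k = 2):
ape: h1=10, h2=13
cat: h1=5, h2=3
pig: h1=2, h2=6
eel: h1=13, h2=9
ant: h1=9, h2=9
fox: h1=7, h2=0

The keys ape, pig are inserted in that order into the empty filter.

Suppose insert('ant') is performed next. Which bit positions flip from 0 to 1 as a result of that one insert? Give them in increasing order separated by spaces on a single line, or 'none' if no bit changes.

Start: bits=00000000000000
After insert 'ape': sets bits 10 13 -> bits=00000000001001
After insert 'pig': sets bits 2 6 -> bits=00100010001001
insert 'ant' would touch bits 9; currently bit9=0
Bits that are 0 among those (would change 0->1): 9

Answer: 9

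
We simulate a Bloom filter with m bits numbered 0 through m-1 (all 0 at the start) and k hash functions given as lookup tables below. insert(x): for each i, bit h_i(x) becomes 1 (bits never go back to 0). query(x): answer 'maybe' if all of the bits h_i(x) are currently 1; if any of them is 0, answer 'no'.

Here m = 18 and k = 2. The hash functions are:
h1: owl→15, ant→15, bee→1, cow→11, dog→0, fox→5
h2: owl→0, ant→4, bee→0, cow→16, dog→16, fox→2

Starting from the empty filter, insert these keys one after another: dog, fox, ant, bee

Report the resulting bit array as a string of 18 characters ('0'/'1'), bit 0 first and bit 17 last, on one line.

Answer: 111011000000000110

Derivation:
Start: bits=000000000000000000
After insert 'dog': sets bits 0 16 -> bits=100000000000000010
After insert 'fox': sets bits 2 5 -> bits=101001000000000010
After insert 'ant': sets bits 4 15 -> bits=101011000000000110
After insert 'bee': sets bits 0 1 -> bits=111011000000000110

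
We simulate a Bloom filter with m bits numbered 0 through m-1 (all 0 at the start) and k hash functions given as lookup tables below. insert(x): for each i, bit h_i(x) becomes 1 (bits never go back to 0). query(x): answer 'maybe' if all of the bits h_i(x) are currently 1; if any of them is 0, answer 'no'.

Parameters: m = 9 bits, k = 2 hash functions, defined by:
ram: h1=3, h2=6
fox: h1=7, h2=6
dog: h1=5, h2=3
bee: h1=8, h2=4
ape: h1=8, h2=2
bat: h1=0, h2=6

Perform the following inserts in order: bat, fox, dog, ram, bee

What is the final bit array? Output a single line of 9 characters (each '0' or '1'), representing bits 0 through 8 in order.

Answer: 100111111

Derivation:
Start: bits=000000000
After insert 'bat': sets bits 0 6 -> bits=100000100
After insert 'fox': sets bits 6 7 -> bits=100000110
After insert 'dog': sets bits 3 5 -> bits=100101110
After insert 'ram': sets bits 3 6 -> bits=100101110
After insert 'bee': sets bits 4 8 -> bits=100111111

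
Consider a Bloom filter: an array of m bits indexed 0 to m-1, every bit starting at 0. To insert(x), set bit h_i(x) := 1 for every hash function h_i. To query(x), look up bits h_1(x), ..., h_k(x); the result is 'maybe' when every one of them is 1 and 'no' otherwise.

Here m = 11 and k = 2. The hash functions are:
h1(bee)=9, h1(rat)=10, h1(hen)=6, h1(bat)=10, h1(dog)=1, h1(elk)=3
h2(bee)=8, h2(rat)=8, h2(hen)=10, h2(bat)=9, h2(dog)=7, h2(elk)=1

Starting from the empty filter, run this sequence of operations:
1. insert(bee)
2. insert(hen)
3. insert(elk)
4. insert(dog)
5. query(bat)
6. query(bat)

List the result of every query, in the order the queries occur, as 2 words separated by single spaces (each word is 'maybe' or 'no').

Start: bits=00000000000
Op 1: insert bee -> sets bits 8 9 -> bits=00000000110
Op 2: insert hen -> sets bits 6 10 -> bits=00000010111
Op 3: insert elk -> sets bits 1 3 -> bits=01010010111
Op 4: insert dog -> sets bits 1 7 -> bits=01010011111
Op 5: query bat -> checks bit9=1, bit10=1 (all 1) -> maybe
Op 6: query bat -> checks bit9=1, bit10=1 (all 1) -> maybe
Query results in order: maybe maybe

Answer: maybe maybe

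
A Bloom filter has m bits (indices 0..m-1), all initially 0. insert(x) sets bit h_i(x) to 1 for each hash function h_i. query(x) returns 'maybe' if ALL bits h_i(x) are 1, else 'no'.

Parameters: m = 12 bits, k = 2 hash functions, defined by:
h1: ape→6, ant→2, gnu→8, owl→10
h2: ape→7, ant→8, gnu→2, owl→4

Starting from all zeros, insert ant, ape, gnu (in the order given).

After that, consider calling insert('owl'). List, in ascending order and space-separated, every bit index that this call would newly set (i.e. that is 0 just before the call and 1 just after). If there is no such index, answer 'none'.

Start: bits=000000000000
After insert 'ant': sets bits 2 8 -> bits=001000001000
After insert 'ape': sets bits 6 7 -> bits=001000111000
After insert 'gnu': sets bits 2 8 -> bits=001000111000
insert 'owl' would touch bits 4 10; currently bit4=0, bit10=0
Bits that are 0 among those (would change 0->1): 4 10

Answer: 4 10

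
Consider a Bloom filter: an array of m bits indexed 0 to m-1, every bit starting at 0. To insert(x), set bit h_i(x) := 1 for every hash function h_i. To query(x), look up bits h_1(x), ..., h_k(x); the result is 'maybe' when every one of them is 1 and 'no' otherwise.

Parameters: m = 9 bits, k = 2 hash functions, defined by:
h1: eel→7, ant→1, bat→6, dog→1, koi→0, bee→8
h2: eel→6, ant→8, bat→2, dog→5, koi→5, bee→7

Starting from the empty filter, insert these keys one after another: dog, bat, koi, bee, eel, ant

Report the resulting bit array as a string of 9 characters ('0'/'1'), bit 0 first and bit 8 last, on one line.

Answer: 111001111

Derivation:
Start: bits=000000000
After insert 'dog': sets bits 1 5 -> bits=010001000
After insert 'bat': sets bits 2 6 -> bits=011001100
After insert 'koi': sets bits 0 5 -> bits=111001100
After insert 'bee': sets bits 7 8 -> bits=111001111
After insert 'eel': sets bits 6 7 -> bits=111001111
After insert 'ant': sets bits 1 8 -> bits=111001111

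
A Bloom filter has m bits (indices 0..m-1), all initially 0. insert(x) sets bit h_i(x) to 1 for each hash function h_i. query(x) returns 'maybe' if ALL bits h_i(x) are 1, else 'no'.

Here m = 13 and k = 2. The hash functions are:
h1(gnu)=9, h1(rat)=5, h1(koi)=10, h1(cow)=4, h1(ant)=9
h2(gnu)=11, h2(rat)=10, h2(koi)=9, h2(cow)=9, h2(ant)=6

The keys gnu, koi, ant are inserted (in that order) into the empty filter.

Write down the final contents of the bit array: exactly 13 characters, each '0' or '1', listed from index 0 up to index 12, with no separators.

Start: bits=0000000000000
After insert 'gnu': sets bits 9 11 -> bits=0000000001010
After insert 'koi': sets bits 9 10 -> bits=0000000001110
After insert 'ant': sets bits 6 9 -> bits=0000001001110

Answer: 0000001001110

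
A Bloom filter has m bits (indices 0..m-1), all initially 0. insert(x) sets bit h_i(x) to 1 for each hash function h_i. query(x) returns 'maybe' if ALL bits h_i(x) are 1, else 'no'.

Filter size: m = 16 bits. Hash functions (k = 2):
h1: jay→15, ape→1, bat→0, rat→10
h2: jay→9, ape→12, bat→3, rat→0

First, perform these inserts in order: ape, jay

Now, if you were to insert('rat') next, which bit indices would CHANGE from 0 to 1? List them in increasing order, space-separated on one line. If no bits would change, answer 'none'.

Answer: 0 10

Derivation:
Start: bits=0000000000000000
After insert 'ape': sets bits 1 12 -> bits=0100000000001000
After insert 'jay': sets bits 9 15 -> bits=0100000001001001
insert 'rat' would touch bits 0 10; currently bit0=0, bit10=0
Bits that are 0 among those (would change 0->1): 0 10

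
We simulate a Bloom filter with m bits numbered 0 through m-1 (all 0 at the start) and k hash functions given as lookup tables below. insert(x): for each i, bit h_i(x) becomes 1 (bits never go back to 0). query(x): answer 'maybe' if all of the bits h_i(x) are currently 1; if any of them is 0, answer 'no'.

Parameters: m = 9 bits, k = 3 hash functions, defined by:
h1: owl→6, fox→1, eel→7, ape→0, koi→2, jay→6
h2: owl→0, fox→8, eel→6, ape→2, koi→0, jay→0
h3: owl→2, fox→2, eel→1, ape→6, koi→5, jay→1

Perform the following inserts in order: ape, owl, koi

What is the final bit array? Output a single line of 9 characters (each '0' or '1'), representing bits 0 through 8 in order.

Start: bits=000000000
After insert 'ape': sets bits 0 2 6 -> bits=101000100
After insert 'owl': sets bits 0 2 6 -> bits=101000100
After insert 'koi': sets bits 0 2 5 -> bits=101001100

Answer: 101001100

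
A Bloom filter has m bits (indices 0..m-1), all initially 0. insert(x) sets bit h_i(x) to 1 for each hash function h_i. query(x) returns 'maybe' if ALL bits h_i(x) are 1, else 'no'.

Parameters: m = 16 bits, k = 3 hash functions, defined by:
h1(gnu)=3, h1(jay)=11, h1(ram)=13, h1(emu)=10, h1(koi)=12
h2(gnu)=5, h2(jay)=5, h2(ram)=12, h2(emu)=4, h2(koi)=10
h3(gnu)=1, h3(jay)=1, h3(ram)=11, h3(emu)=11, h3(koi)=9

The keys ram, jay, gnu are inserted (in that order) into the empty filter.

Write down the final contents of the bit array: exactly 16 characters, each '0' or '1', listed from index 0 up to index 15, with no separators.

Start: bits=0000000000000000
After insert 'ram': sets bits 11 12 13 -> bits=0000000000011100
After insert 'jay': sets bits 1 5 11 -> bits=0100010000011100
After insert 'gnu': sets bits 1 3 5 -> bits=0101010000011100

Answer: 0101010000011100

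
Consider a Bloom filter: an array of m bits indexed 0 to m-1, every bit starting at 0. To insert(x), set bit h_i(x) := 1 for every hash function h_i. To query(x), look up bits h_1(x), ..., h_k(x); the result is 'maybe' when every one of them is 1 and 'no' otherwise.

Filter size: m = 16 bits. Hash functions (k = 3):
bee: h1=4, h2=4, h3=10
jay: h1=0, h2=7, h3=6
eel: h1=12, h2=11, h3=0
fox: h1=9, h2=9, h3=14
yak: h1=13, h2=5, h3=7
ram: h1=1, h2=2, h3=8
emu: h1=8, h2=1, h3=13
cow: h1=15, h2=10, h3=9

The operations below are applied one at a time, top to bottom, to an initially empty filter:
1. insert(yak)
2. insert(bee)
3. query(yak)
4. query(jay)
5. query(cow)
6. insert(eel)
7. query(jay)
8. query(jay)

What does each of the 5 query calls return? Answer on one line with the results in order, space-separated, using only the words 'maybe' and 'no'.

Answer: maybe no no no no

Derivation:
Start: bits=0000000000000000
Op 1: insert yak -> sets bits 5 7 13 -> bits=0000010100000100
Op 2: insert bee -> sets bits 4 10 -> bits=0000110100100100
Op 3: query yak -> checks bit5=1, bit7=1, bit13=1 (all 1) -> maybe
Op 4: query jay -> checks bit0=0, bit6=0, bit7=1 (has a 0) -> no
Op 5: query cow -> checks bit9=0, bit10=1, bit15=0 (has a 0) -> no
Op 6: insert eel -> sets bits 0 11 12 -> bits=1000110100111100
Op 7: query jay -> checks bit0=1, bit6=0, bit7=1 (has a 0) -> no
Op 8: query jay -> checks bit0=1, bit6=0, bit7=1 (has a 0) -> no
Query results in order: maybe no no no no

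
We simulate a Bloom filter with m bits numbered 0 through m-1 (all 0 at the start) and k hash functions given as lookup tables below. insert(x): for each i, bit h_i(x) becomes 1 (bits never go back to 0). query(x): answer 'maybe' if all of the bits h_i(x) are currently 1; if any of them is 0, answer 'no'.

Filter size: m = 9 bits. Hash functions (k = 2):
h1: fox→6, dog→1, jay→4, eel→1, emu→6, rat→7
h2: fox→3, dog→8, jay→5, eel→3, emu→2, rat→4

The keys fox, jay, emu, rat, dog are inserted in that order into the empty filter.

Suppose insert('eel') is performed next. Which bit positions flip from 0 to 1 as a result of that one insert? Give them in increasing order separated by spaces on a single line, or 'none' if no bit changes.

Answer: none

Derivation:
Start: bits=000000000
After insert 'fox': sets bits 3 6 -> bits=000100100
After insert 'jay': sets bits 4 5 -> bits=000111100
After insert 'emu': sets bits 2 6 -> bits=001111100
After insert 'rat': sets bits 4 7 -> bits=001111110
After insert 'dog': sets bits 1 8 -> bits=011111111
insert 'eel' would touch bits 1 3; currently bit1=1, bit3=1
Bits that are 0 among those (would change 0->1): none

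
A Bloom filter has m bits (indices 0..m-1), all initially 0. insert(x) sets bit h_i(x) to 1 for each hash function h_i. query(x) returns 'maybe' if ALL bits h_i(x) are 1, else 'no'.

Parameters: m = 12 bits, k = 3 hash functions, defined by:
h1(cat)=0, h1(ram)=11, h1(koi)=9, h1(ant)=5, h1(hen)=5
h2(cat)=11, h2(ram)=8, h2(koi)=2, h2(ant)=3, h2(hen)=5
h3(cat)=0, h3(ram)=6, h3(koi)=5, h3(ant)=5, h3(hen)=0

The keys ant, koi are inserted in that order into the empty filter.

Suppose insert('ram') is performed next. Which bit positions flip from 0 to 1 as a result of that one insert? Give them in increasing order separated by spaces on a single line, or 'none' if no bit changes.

Answer: 6 8 11

Derivation:
Start: bits=000000000000
After insert 'ant': sets bits 3 5 -> bits=000101000000
After insert 'koi': sets bits 2 5 9 -> bits=001101000100
insert 'ram' would touch bits 6 8 11; currently bit6=0, bit8=0, bit11=0
Bits that are 0 among those (would change 0->1): 6 8 11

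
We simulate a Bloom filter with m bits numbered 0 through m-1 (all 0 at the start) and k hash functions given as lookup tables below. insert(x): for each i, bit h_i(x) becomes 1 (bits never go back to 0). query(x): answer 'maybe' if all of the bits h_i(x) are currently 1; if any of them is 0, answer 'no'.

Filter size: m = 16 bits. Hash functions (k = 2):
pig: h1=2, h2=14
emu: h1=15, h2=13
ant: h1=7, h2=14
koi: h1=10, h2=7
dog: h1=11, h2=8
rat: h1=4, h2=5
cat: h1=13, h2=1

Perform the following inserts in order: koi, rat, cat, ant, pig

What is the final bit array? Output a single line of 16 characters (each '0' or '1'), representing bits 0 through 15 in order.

Answer: 0110110100100110

Derivation:
Start: bits=0000000000000000
After insert 'koi': sets bits 7 10 -> bits=0000000100100000
After insert 'rat': sets bits 4 5 -> bits=0000110100100000
After insert 'cat': sets bits 1 13 -> bits=0100110100100100
After insert 'ant': sets bits 7 14 -> bits=0100110100100110
After insert 'pig': sets bits 2 14 -> bits=0110110100100110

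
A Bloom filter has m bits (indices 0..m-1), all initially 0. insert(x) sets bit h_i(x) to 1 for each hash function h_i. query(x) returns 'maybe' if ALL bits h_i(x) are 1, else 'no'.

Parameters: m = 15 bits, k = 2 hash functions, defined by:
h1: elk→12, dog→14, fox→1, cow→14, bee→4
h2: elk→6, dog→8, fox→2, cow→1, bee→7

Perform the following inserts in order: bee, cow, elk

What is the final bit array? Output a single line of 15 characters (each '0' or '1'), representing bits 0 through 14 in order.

Start: bits=000000000000000
After insert 'bee': sets bits 4 7 -> bits=000010010000000
After insert 'cow': sets bits 1 14 -> bits=010010010000001
After insert 'elk': sets bits 6 12 -> bits=010010110000101

Answer: 010010110000101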